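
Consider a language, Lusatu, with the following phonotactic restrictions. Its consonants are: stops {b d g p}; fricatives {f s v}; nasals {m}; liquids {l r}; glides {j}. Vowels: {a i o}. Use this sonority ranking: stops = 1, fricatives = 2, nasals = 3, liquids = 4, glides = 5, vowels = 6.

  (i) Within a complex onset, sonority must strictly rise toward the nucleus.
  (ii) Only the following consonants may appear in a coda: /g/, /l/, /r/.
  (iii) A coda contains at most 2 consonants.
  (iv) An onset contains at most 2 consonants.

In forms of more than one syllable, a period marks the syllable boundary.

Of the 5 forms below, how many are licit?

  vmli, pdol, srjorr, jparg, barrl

vmli — violates constraint (iv): syllable 1 onset /vml/ has 3 consonants (> 2) → illicit
pdol — violates constraint (i): syllable 1 onset /pd/: /p/ (stop, 1) → /d/ (stop, 1) does not rise → illicit
srjorr — violates constraint (iv): syllable 1 onset /srj/ has 3 consonants (> 2) → illicit
jparg — violates constraint (i): syllable 1 onset /jp/: /j/ (glide, 5) → /p/ (stop, 1) does not rise → illicit
barrl — violates constraint (iii): syllable 1 coda /rrl/ has 3 consonants (> 2) → illicit
No form is licit → 0.

0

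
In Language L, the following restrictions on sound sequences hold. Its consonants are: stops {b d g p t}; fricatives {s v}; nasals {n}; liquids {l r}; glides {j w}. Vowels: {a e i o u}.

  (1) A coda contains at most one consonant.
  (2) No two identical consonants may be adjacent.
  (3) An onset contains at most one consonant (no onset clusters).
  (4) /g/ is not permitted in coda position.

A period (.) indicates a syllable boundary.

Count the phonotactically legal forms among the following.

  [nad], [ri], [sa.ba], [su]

4

[nad] — σ1 onset /n/, coda /d/ ok → phonotactically legal
[ri] — σ1 onset /r/, coda /∅/ ok → phonotactically legal
[sa.ba] — σ1 onset /s/, coda /∅/ ok; σ2 onset /b/, coda /∅/ ok → phonotactically legal
[su] — σ1 onset /s/, coda /∅/ ok → phonotactically legal
Phonotactically legal: [nad], [ri], [sa.ba], [su] → 4.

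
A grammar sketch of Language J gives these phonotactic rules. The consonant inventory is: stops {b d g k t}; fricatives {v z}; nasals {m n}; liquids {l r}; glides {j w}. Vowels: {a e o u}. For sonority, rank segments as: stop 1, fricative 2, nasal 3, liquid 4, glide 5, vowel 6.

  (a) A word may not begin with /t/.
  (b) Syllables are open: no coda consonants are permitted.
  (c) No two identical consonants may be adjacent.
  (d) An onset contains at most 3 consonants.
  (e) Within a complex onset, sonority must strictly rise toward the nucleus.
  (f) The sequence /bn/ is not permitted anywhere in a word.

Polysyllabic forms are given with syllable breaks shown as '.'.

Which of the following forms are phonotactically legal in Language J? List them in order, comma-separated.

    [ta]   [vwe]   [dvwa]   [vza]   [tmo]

[ta] — violates constraint (a): word begins with /t/ → phonotactically illegal
[vwe] — σ1 onset /vw/ (2→5 rises), coda /∅/ ok → phonotactically legal
[dvwa] — σ1 onset /dvw/ (1→2→5 rises), coda /∅/ ok → phonotactically legal
[vza] — violates constraint (e): syllable 1 onset /vz/: /v/ (fricative, 2) → /z/ (fricative, 2) does not rise → phonotactically illegal
[tmo] — violates constraint (a): word begins with /t/ → phonotactically illegal

[vwe], [dvwa]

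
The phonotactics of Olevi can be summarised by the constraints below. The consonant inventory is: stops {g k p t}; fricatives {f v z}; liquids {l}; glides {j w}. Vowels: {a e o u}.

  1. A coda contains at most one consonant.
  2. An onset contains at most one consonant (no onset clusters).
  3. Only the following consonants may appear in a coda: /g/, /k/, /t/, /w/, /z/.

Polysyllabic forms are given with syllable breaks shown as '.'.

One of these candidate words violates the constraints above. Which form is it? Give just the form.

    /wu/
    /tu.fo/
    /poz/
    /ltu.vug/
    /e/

/wu/ — σ1 onset /w/, coda /∅/ ok → licit
/tu.fo/ — σ1 onset /t/, coda /∅/ ok; σ2 onset /f/, coda /∅/ ok → licit
/poz/ — σ1 onset /p/, coda /z/ ok → licit
/ltu.vug/ — violates constraint 2: syllable 1 onset /lt/ has 2 consonants (> 1) → illicit
/e/ — σ1 onset /∅/, coda /∅/ ok → licit

/ltu.vug/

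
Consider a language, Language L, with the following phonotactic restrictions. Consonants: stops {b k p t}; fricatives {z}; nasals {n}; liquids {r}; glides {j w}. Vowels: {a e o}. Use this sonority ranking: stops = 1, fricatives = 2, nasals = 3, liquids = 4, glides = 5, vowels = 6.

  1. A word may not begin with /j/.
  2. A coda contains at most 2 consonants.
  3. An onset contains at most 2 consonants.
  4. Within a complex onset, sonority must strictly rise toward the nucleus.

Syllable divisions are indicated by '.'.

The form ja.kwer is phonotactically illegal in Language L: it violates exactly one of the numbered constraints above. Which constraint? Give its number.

1

ja.kwer: word begins with /j/.
This is a violation of constraint 1: "A word may not begin with /j/."
The remaining constraints (2, 3, 4) are satisfied.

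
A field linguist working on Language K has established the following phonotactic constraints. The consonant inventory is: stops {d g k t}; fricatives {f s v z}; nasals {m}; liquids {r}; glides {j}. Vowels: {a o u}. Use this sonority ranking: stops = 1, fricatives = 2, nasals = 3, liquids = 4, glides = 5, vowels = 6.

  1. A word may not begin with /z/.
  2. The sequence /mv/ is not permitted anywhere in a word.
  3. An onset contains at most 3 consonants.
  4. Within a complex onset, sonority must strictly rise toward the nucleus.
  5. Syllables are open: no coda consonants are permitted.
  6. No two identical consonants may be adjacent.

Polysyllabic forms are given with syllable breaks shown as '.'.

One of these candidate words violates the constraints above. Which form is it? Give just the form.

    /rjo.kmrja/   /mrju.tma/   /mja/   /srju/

/rjo.kmrja/

/rjo.kmrja/ — violates constraint 3: syllable 2 onset /kmrj/ has 4 consonants (> 3) → not permitted
/mrju.tma/ — σ1 onset /mrj/ (3→4→5 rises), coda /∅/ ok; σ2 onset /tm/ (1→3 rises), coda /∅/ ok → permitted
/mja/ — σ1 onset /mj/ (3→5 rises), coda /∅/ ok → permitted
/srju/ — σ1 onset /srj/ (2→4→5 rises), coda /∅/ ok → permitted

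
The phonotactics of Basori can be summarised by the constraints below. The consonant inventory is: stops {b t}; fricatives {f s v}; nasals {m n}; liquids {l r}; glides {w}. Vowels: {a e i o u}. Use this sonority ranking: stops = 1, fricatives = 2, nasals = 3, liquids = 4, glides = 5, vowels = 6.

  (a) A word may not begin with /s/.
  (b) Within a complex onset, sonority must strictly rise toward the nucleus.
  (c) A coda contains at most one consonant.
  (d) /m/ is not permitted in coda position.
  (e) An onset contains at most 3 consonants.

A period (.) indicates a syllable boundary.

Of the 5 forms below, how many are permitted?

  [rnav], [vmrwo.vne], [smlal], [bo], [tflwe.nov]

1

[rnav] — violates constraint (b): syllable 1 onset /rn/: /r/ (liquid, 4) → /n/ (nasal, 3) does not rise → not permitted
[vmrwo.vne] — violates constraint (e): syllable 1 onset /vmrw/ has 4 consonants (> 3) → not permitted
[smlal] — violates constraint (a): word begins with /s/ → not permitted
[bo] — σ1 onset /b/, coda /∅/ ok → permitted
[tflwe.nov] — violates constraint (e): syllable 1 onset /tflw/ has 4 consonants (> 3) → not permitted
Permitted: [bo] → 1.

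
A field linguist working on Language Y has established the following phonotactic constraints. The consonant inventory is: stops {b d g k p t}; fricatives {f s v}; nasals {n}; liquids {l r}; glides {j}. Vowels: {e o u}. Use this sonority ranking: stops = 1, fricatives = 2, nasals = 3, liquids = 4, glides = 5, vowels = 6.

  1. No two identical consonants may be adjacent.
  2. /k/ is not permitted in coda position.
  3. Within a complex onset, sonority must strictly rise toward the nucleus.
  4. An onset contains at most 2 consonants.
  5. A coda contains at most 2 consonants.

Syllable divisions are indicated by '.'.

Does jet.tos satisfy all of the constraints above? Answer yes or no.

jet.tos — violates constraint 1: adjacent identical consonants /tt/ → not permitted

no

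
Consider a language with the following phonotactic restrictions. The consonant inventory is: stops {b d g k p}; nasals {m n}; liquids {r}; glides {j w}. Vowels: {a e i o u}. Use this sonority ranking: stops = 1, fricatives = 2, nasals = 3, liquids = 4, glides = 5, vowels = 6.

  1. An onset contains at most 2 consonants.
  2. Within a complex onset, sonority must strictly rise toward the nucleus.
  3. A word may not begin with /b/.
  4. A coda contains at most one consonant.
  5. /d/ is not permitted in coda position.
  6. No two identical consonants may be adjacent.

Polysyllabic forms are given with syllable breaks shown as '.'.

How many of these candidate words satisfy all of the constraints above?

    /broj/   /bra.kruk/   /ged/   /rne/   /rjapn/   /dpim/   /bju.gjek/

0

/broj/ — violates constraint 3: word begins with /b/ → ill-formed
/bra.kruk/ — violates constraint 3: word begins with /b/ → ill-formed
/ged/ — violates constraint 5: syllable 1 coda contains /d/ → ill-formed
/rne/ — violates constraint 2: syllable 1 onset /rn/: /r/ (liquid, 4) → /n/ (nasal, 3) does not rise → ill-formed
/rjapn/ — violates constraint 4: syllable 1 coda /pn/ has 2 consonants (> 1) → ill-formed
/dpim/ — violates constraint 2: syllable 1 onset /dp/: /d/ (stop, 1) → /p/ (stop, 1) does not rise → ill-formed
/bju.gjek/ — violates constraint 3: word begins with /b/ → ill-formed
No form is well-formed → 0.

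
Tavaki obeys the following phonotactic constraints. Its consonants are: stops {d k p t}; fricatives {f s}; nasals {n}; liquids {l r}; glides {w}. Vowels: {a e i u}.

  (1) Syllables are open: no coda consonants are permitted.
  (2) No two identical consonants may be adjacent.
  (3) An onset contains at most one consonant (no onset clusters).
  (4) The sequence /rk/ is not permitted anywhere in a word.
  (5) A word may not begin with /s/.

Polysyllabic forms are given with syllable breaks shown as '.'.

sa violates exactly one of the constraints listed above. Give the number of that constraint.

sa: word begins with /s/.
This is a violation of constraint 5: "A word may not begin with /s/."
The remaining constraints (1, 2, 3, 4) are satisfied.

5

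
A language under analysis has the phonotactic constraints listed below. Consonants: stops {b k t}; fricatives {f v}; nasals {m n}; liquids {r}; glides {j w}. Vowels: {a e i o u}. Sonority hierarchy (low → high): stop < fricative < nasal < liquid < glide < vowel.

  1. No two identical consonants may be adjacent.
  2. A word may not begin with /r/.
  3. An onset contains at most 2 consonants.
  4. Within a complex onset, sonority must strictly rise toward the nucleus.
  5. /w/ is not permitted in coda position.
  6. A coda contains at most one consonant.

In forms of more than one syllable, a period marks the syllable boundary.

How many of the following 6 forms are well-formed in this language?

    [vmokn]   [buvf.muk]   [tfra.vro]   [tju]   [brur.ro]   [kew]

1

[vmokn] — violates constraint 6: syllable 1 coda /kn/ has 2 consonants (> 1) → ill-formed
[buvf.muk] — violates constraint 6: syllable 1 coda /vf/ has 2 consonants (> 1) → ill-formed
[tfra.vro] — violates constraint 3: syllable 1 onset /tfr/ has 3 consonants (> 2) → ill-formed
[tju] — σ1 onset /tj/ (1→5 rises), coda /∅/ ok → well-formed
[brur.ro] — violates constraint 1: adjacent identical consonants /rr/ → ill-formed
[kew] — violates constraint 5: syllable 1 coda contains /w/ → ill-formed
Well-formed: [tju] → 1.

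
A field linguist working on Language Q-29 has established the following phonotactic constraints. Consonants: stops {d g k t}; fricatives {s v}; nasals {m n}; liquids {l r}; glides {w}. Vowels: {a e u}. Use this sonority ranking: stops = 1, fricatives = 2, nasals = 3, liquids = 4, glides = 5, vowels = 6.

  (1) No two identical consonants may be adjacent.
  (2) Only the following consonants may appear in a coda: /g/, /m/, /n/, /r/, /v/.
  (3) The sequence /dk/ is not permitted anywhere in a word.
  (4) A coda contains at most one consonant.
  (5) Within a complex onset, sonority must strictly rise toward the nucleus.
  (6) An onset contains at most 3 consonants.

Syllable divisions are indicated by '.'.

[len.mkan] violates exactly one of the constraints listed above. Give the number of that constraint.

[len.mkan]: syllable 2 onset /mk/: /m/ (nasal, 3) → /k/ (stop, 1) does not rise.
This is a violation of constraint 5: "Within a complex onset, sonority must strictly rise toward the nucleus."
The remaining constraints (1, 2, 3, 4, 6) are satisfied.

5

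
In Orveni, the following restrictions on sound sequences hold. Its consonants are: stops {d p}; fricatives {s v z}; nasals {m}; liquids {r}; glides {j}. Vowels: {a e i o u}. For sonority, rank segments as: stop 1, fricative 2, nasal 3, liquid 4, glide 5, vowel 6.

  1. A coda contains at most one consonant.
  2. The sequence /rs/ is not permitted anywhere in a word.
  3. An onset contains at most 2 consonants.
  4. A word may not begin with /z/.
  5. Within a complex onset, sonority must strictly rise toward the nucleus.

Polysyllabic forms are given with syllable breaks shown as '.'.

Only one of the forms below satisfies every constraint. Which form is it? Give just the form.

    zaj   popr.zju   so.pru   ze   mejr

so.pru

zaj — violates constraint 4: word begins with /z/ → illicit
popr.zju — violates constraint 1: syllable 1 coda /pr/ has 2 consonants (> 1) → illicit
so.pru — σ1 onset /s/, coda /∅/ ok; σ2 onset /pr/ (1→4 rises), coda /∅/ ok → licit
ze — violates constraint 4: word begins with /z/ → illicit
mejr — violates constraint 1: syllable 1 coda /jr/ has 2 consonants (> 1) → illicit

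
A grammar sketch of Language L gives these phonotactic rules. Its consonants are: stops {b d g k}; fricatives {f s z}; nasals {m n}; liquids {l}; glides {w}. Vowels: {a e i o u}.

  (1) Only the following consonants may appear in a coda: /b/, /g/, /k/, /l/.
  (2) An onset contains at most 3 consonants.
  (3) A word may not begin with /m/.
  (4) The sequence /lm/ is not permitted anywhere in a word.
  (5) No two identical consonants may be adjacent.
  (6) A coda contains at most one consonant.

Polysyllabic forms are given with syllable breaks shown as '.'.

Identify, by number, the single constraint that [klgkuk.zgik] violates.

2

[klgkuk.zgik]: syllable 1 onset /klgk/ has 4 consonants (> 3).
This is a violation of constraint 2: "An onset contains at most 3 consonants."
The remaining constraints (1, 3, 4, 5, 6) are satisfied.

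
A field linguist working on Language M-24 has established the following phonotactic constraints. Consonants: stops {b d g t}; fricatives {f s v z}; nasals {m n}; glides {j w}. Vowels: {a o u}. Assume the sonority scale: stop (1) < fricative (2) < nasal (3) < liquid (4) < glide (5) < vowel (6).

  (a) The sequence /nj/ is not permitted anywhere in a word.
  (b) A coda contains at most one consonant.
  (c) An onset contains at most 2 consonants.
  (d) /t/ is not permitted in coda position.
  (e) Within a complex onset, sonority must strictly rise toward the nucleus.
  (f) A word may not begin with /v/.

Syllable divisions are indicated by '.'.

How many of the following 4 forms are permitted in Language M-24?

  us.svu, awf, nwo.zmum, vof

1

us.svu — violates constraint (e): syllable 2 onset /sv/: /s/ (fricative, 2) → /v/ (fricative, 2) does not rise → not permitted
awf — violates constraint (b): syllable 1 coda /wf/ has 2 consonants (> 1) → not permitted
nwo.zmum — σ1 onset /nw/ (3→5 rises), coda /∅/ ok; σ2 onset /zm/ (2→3 rises), coda /m/ ok → permitted
vof — violates constraint (f): word begins with /v/ → not permitted
Permitted: nwo.zmum → 1.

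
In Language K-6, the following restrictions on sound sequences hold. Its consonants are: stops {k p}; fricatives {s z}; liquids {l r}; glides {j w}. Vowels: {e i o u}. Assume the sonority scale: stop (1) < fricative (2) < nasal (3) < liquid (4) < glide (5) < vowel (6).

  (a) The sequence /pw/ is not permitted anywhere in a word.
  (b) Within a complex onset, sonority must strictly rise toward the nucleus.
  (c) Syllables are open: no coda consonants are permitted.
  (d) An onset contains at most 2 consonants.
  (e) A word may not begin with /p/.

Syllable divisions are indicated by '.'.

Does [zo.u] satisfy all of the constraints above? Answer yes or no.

[zo.u] — σ1 onset /z/, coda /∅/ ok; σ2 onset /∅/, coda /∅/ ok → well-formed

yes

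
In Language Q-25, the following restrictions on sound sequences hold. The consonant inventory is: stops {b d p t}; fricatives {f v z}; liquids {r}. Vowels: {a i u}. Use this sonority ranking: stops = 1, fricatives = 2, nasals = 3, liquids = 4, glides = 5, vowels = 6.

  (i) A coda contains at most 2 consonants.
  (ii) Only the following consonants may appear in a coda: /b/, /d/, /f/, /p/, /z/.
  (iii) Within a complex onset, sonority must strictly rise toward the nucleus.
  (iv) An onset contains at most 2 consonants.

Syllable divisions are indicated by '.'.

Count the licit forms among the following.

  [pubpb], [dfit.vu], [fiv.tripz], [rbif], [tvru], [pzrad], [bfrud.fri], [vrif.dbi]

[pubpb] — violates constraint (i): syllable 1 coda /bpb/ has 3 consonants (> 2) → illicit
[dfit.vu] — violates constraint (ii): syllable 1 coda contains /t/, which is not a licensed coda consonant → illicit
[fiv.tripz] — violates constraint (ii): syllable 1 coda contains /v/, which is not a licensed coda consonant → illicit
[rbif] — violates constraint (iii): syllable 1 onset /rb/: /r/ (liquid, 4) → /b/ (stop, 1) does not rise → illicit
[tvru] — violates constraint (iv): syllable 1 onset /tvr/ has 3 consonants (> 2) → illicit
[pzrad] — violates constraint (iv): syllable 1 onset /pzr/ has 3 consonants (> 2) → illicit
[bfrud.fri] — violates constraint (iv): syllable 1 onset /bfr/ has 3 consonants (> 2) → illicit
[vrif.dbi] — violates constraint (iii): syllable 2 onset /db/: /d/ (stop, 1) → /b/ (stop, 1) does not rise → illicit
No form is licit → 0.

0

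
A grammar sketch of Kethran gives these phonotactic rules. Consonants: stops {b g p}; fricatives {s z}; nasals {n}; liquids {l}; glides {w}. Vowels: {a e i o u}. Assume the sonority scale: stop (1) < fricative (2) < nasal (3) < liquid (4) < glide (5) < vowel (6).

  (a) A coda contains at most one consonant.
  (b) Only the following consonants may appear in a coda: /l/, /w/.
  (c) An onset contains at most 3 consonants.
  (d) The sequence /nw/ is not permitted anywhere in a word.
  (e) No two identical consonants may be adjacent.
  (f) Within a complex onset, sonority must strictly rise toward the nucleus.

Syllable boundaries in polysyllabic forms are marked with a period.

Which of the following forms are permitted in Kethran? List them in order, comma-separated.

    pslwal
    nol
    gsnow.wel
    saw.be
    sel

pslwal — violates constraint (c): syllable 1 onset /pslw/ has 4 consonants (> 3) → not permitted
nol — σ1 onset /n/, coda /l/ ok → permitted
gsnow.wel — violates constraint (e): adjacent identical consonants /ww/ → not permitted
saw.be — σ1 onset /s/, coda /w/ ok; σ2 onset /b/, coda /∅/ ok → permitted
sel — σ1 onset /s/, coda /l/ ok → permitted

nol, saw.be, sel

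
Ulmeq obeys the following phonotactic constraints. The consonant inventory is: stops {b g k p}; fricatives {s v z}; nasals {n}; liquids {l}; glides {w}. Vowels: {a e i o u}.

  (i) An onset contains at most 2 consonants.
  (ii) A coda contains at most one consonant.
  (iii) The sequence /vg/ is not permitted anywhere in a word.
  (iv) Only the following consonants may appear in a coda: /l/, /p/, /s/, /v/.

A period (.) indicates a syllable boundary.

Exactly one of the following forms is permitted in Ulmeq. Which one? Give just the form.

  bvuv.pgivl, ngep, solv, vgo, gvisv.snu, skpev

bvuv.pgivl — violates constraint (ii): syllable 2 coda /vl/ has 2 consonants (> 1) → not permitted
ngep — σ1 onset /ng/ (2C), coda /p/ ok → permitted
solv — violates constraint (ii): syllable 1 coda /lv/ has 2 consonants (> 1) → not permitted
vgo — violates constraint (iii): contains banned sequence /vg/ → not permitted
gvisv.snu — violates constraint (ii): syllable 1 coda /sv/ has 2 consonants (> 1) → not permitted
skpev — violates constraint (i): syllable 1 onset /skp/ has 3 consonants (> 2) → not permitted

ngep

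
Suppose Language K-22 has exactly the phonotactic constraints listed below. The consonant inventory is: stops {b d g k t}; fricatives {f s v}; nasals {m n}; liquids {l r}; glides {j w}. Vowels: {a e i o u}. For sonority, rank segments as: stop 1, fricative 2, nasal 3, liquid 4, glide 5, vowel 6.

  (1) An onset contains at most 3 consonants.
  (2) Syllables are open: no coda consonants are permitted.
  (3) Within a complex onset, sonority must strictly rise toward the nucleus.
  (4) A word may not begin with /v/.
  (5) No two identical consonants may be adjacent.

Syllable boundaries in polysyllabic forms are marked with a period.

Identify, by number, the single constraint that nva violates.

nva: syllable 1 onset /nv/: /n/ (nasal, 3) → /v/ (fricative, 2) does not rise.
This is a violation of constraint 3: "Within a complex onset, sonority must strictly rise toward the nucleus."
The remaining constraints (1, 2, 4, 5) are satisfied.

3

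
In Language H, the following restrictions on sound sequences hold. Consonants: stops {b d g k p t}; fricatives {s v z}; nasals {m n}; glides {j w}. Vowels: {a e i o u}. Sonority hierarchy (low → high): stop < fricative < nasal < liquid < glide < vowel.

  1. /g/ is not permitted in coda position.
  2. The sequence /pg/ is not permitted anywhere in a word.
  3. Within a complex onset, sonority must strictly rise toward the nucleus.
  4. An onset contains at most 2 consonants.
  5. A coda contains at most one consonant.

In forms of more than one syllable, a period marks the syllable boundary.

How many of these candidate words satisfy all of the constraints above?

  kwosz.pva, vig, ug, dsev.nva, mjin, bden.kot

1

kwosz.pva — violates constraint 5: syllable 1 coda /sz/ has 2 consonants (> 1) → not permitted
vig — violates constraint 1: syllable 1 coda contains /g/ → not permitted
ug — violates constraint 1: syllable 1 coda contains /g/ → not permitted
dsev.nva — violates constraint 3: syllable 2 onset /nv/: /n/ (nasal, 3) → /v/ (fricative, 2) does not rise → not permitted
mjin — σ1 onset /mj/ (3→5 rises), coda /n/ ok → permitted
bden.kot — violates constraint 3: syllable 1 onset /bd/: /b/ (stop, 1) → /d/ (stop, 1) does not rise → not permitted
Permitted: mjin → 1.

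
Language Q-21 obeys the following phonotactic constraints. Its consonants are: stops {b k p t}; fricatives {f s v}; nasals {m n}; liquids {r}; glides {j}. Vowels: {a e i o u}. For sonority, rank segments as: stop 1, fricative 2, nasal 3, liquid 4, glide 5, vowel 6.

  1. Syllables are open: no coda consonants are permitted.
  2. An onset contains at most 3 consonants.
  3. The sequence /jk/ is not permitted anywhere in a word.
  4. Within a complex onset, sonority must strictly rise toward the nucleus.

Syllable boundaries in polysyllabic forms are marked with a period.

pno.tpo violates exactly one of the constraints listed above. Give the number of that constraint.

pno.tpo: syllable 2 onset /tp/: /t/ (stop, 1) → /p/ (stop, 1) does not rise.
This is a violation of constraint 4: "Within a complex onset, sonority must strictly rise toward the nucleus."
The remaining constraints (1, 2, 3) are satisfied.

4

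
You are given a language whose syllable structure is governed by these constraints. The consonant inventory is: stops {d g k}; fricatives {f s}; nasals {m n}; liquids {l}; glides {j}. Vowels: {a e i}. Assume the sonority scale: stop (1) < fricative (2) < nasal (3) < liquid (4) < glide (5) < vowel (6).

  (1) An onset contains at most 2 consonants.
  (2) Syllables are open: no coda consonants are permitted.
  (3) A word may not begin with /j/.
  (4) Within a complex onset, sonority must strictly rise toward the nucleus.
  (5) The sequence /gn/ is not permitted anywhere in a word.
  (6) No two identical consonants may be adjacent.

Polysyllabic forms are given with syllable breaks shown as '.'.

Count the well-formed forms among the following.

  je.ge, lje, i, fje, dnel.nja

3

je.ge — violates constraint 3: word begins with /j/ → ill-formed
lje — σ1 onset /lj/ (4→5 rises), coda /∅/ ok → well-formed
i — σ1 onset /∅/, coda /∅/ ok → well-formed
fje — σ1 onset /fj/ (2→5 rises), coda /∅/ ok → well-formed
dnel.nja — violates constraint 2: syllable 1 coda /l/ has 1 consonant (> 0) → ill-formed
Well-formed: lje, i, fje → 3.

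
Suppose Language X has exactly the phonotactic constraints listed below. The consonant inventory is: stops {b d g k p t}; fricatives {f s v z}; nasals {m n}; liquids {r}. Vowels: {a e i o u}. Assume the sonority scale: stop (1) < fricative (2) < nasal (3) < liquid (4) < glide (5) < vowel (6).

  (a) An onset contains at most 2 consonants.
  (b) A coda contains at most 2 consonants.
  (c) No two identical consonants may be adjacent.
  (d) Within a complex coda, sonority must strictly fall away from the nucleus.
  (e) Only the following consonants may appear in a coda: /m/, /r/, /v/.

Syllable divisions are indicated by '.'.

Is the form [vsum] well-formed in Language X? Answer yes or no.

yes

[vsum] — σ1 onset /vs/ (2C), coda /m/ ok → well-formed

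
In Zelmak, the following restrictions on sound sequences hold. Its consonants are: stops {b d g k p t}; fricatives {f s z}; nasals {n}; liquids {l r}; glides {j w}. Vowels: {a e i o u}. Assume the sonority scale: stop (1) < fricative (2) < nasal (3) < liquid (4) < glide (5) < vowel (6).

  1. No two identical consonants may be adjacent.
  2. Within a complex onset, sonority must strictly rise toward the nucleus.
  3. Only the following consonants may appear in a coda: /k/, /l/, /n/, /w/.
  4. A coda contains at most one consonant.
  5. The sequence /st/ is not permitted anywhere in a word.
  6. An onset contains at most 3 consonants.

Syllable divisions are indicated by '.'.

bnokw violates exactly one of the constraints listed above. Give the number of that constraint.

bnokw: syllable 1 coda /kw/ has 2 consonants (> 1).
This is a violation of constraint 4: "A coda contains at most one consonant."
The remaining constraints (1, 2, 3, 5, 6) are satisfied.

4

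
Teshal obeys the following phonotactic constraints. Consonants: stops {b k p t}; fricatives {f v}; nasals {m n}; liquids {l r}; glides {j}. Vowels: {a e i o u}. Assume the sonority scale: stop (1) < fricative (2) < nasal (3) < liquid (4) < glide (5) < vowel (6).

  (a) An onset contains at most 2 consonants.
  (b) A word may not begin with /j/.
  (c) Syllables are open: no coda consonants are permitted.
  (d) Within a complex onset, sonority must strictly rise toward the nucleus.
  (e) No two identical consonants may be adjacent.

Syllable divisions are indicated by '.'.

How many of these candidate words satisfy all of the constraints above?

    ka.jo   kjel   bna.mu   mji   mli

ka.jo — σ1 onset /k/, coda /∅/ ok; σ2 onset /j/, coda /∅/ ok → phonotactically legal
kjel — violates constraint (c): syllable 1 coda /l/ has 1 consonant (> 0) → phonotactically illegal
bna.mu — σ1 onset /bn/ (1→3 rises), coda /∅/ ok; σ2 onset /m/, coda /∅/ ok → phonotactically legal
mji — σ1 onset /mj/ (3→5 rises), coda /∅/ ok → phonotactically legal
mli — σ1 onset /ml/ (3→4 rises), coda /∅/ ok → phonotactically legal
Phonotactically legal: ka.jo, bna.mu, mji, mli → 4.

4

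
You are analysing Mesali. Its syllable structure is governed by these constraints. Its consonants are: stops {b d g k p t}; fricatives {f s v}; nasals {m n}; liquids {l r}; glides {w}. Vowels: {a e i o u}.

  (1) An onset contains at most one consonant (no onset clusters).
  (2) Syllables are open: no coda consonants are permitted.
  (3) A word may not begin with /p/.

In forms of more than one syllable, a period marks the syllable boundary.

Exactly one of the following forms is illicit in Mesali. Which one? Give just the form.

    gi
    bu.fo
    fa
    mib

mib

gi — σ1 onset /g/, coda /∅/ ok → licit
bu.fo — σ1 onset /b/, coda /∅/ ok; σ2 onset /f/, coda /∅/ ok → licit
fa — σ1 onset /f/, coda /∅/ ok → licit
mib — violates constraint 2: syllable 1 coda /b/ has 1 consonant (> 0) → illicit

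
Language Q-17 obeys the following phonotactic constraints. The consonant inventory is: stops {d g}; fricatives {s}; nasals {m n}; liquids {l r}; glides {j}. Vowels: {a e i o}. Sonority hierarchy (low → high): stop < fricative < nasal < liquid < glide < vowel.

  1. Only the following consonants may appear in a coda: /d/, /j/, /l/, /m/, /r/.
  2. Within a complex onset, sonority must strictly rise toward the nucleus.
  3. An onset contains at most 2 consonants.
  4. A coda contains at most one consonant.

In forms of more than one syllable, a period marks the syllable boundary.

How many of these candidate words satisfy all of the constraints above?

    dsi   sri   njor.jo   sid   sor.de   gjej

dsi — σ1 onset /ds/ (1→2 rises), coda /∅/ ok → permitted
sri — σ1 onset /sr/ (2→4 rises), coda /∅/ ok → permitted
njor.jo — σ1 onset /nj/ (3→5 rises), coda /r/ ok; σ2 onset /j/, coda /∅/ ok → permitted
sid — σ1 onset /s/, coda /d/ ok → permitted
sor.de — σ1 onset /s/, coda /r/ ok; σ2 onset /d/, coda /∅/ ok → permitted
gjej — σ1 onset /gj/ (1→5 rises), coda /j/ ok → permitted
Permitted: dsi, sri, njor.jo, sid, sor.de, gjej → 6.

6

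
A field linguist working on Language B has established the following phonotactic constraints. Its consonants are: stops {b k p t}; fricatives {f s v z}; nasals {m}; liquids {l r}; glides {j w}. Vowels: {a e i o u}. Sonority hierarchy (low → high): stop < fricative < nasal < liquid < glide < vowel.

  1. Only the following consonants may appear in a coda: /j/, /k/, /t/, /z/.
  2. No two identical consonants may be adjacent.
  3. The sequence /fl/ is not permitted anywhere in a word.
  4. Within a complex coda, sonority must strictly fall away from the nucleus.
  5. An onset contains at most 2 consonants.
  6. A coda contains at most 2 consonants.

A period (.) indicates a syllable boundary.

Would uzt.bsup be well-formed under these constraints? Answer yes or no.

uzt.bsup — violates constraint 1: syllable 2 coda contains /p/, which is not a licensed coda consonant → ill-formed

no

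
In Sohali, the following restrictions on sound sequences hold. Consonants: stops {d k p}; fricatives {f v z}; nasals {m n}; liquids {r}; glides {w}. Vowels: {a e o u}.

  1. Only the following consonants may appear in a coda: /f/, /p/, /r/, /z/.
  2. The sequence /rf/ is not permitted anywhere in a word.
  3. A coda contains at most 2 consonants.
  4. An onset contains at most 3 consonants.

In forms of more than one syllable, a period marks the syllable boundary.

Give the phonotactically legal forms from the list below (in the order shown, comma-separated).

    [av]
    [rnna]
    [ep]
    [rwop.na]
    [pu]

[av] — violates constraint 1: syllable 1 coda contains /v/, which is not a licensed coda consonant → phonotactically illegal
[rnna] — σ1 onset /rnn/ (3C), coda /∅/ ok → phonotactically legal
[ep] — σ1 onset /∅/, coda /p/ ok → phonotactically legal
[rwop.na] — σ1 onset /rw/ (2C), coda /p/ ok; σ2 onset /n/, coda /∅/ ok → phonotactically legal
[pu] — σ1 onset /p/, coda /∅/ ok → phonotactically legal

[rnna], [ep], [rwop.na], [pu]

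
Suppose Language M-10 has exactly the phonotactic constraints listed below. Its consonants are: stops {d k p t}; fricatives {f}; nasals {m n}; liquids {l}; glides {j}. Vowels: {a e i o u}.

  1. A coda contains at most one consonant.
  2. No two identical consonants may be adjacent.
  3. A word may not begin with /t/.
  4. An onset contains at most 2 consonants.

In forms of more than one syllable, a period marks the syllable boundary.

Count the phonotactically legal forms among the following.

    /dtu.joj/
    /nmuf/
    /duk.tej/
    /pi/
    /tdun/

4

/dtu.joj/ — σ1 onset /dt/ (2C), coda /∅/ ok; σ2 onset /j/, coda /j/ ok → phonotactically legal
/nmuf/ — σ1 onset /nm/ (2C), coda /f/ ok → phonotactically legal
/duk.tej/ — σ1 onset /d/, coda /k/ ok; σ2 onset /t/, coda /j/ ok → phonotactically legal
/pi/ — σ1 onset /p/, coda /∅/ ok → phonotactically legal
/tdun/ — violates constraint 3: word begins with /t/ → phonotactically illegal
Phonotactically legal: /dtu.joj/, /nmuf/, /duk.tej/, /pi/ → 4.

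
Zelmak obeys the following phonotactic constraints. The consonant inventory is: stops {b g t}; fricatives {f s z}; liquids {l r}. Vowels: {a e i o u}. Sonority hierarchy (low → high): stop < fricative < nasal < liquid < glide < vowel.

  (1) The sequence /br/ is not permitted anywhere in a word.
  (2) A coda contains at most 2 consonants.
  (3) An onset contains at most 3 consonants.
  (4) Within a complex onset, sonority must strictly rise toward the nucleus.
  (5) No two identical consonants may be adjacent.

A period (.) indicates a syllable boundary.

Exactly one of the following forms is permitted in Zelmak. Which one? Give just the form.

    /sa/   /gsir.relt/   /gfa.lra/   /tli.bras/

/sa/ — σ1 onset /s/, coda /∅/ ok → permitted
/gsir.relt/ — violates constraint 5: adjacent identical consonants /rr/ → not permitted
/gfa.lra/ — violates constraint 4: syllable 2 onset /lr/: /l/ (liquid, 4) → /r/ (liquid, 4) does not rise → not permitted
/tli.bras/ — violates constraint 1: contains banned sequence /br/ → not permitted

/sa/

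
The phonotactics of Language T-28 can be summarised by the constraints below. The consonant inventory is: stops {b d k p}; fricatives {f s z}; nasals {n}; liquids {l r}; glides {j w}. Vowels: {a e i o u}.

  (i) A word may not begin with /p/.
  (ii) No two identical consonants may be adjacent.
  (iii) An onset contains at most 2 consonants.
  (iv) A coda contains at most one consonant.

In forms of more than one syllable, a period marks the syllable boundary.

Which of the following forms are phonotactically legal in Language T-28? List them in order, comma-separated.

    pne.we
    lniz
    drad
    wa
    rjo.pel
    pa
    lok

lniz, drad, wa, rjo.pel, lok

pne.we — violates constraint (i): word begins with /p/ → phonotactically illegal
lniz — σ1 onset /ln/ (2C), coda /z/ ok → phonotactically legal
drad — σ1 onset /dr/ (2C), coda /d/ ok → phonotactically legal
wa — σ1 onset /w/, coda /∅/ ok → phonotactically legal
rjo.pel — σ1 onset /rj/ (2C), coda /∅/ ok; σ2 onset /p/, coda /l/ ok → phonotactically legal
pa — violates constraint (i): word begins with /p/ → phonotactically illegal
lok — σ1 onset /l/, coda /k/ ok → phonotactically legal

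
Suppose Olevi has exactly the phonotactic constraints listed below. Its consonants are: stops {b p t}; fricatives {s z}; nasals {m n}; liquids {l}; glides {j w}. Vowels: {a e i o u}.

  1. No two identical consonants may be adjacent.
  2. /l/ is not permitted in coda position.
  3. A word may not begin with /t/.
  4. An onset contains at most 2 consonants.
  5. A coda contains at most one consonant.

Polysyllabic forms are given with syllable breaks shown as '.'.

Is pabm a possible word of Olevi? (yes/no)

no

pabm — violates constraint 5: syllable 1 coda /bm/ has 2 consonants (> 1) → ill-formed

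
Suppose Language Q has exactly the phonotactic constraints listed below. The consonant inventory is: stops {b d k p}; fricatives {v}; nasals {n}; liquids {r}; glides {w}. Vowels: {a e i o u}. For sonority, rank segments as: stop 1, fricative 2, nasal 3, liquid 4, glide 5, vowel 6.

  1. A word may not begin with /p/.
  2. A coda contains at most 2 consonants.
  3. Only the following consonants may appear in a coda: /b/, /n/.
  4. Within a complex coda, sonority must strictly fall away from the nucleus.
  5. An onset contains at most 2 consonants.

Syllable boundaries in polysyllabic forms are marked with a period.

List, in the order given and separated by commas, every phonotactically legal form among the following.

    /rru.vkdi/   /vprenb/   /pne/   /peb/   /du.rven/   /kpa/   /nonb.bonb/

/rru.vkdi/ — violates constraint 5: syllable 2 onset /vkd/ has 3 consonants (> 2) → phonotactically illegal
/vprenb/ — violates constraint 5: syllable 1 onset /vpr/ has 3 consonants (> 2) → phonotactically illegal
/pne/ — violates constraint 1: word begins with /p/ → phonotactically illegal
/peb/ — violates constraint 1: word begins with /p/ → phonotactically illegal
/du.rven/ — σ1 onset /d/, coda /∅/ ok; σ2 onset /rv/ (2C), coda /n/ ok → phonotactically legal
/kpa/ — σ1 onset /kp/ (2C), coda /∅/ ok → phonotactically legal
/nonb.bonb/ — σ1 onset /n/, coda /nb/ (3→1 falls) ok; σ2 onset /b/, coda /nb/ (3→1 falls) ok → phonotactically legal

/du.rven/, /kpa/, /nonb.bonb/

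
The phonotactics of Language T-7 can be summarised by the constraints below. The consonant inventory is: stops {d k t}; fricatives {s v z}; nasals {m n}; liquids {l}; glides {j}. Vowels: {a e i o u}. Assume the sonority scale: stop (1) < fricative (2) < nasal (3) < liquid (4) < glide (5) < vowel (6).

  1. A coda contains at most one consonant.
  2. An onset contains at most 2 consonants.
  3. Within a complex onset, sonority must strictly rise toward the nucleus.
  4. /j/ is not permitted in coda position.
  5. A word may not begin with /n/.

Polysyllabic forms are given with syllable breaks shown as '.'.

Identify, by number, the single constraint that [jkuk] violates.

3

[jkuk]: syllable 1 onset /jk/: /j/ (glide, 5) → /k/ (stop, 1) does not rise.
This is a violation of constraint 3: "Within a complex onset, sonority must strictly rise toward the nucleus."
The remaining constraints (1, 2, 4, 5) are satisfied.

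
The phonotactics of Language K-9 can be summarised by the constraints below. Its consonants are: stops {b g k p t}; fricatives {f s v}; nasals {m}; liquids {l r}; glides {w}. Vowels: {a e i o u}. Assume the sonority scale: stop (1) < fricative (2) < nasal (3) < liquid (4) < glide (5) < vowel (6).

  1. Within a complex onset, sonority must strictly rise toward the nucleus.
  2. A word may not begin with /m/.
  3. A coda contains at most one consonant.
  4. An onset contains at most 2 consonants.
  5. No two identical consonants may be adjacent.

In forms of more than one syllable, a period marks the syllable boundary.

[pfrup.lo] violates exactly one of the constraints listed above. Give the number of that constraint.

[pfrup.lo]: syllable 1 onset /pfr/ has 3 consonants (> 2).
This is a violation of constraint 4: "An onset contains at most 2 consonants."
The remaining constraints (1, 2, 3, 5) are satisfied.

4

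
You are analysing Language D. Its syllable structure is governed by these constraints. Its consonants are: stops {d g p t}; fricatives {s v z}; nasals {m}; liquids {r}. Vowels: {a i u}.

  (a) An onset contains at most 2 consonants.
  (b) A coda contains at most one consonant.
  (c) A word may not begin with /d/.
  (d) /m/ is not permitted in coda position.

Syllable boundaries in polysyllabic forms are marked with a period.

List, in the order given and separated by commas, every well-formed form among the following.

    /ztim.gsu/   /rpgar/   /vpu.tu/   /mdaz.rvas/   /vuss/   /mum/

/vpu.tu/, /mdaz.rvas/

/ztim.gsu/ — violates constraint (d): syllable 1 coda contains /m/ → ill-formed
/rpgar/ — violates constraint (a): syllable 1 onset /rpg/ has 3 consonants (> 2) → ill-formed
/vpu.tu/ — σ1 onset /vp/ (2C), coda /∅/ ok; σ2 onset /t/, coda /∅/ ok → well-formed
/mdaz.rvas/ — σ1 onset /md/ (2C), coda /z/ ok; σ2 onset /rv/ (2C), coda /s/ ok → well-formed
/vuss/ — violates constraint (b): syllable 1 coda /ss/ has 2 consonants (> 1) → ill-formed
/mum/ — violates constraint (d): syllable 1 coda contains /m/ → ill-formed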